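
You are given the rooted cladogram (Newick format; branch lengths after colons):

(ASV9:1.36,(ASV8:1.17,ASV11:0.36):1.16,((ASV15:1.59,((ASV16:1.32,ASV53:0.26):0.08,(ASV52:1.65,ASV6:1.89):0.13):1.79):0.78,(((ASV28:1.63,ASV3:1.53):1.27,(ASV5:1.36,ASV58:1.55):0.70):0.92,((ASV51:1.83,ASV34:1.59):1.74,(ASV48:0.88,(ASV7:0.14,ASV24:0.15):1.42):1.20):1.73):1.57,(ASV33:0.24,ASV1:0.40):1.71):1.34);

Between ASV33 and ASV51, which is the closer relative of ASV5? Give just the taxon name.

ASV51

The MRCA of ASV5 and ASV51 subtends (((ASV28,ASV3),(ASV5,ASV58)),((ASV51,ASV34),(ASV48,(ASV7,ASV24)))) (9 taxa).
The MRCA of ASV5 and ASV33 subtends ((ASV15,((ASV16,ASV53),(ASV52,ASV6))),(((ASV28,ASV3),(ASV5,ASV58)),((ASV51,ASV34),(ASV48,(ASV7,ASV24)))),(ASV33,ASV1)) (16 taxa).
The first is nested inside the second, so ASV5 shares a more recent common ancestor with ASV51.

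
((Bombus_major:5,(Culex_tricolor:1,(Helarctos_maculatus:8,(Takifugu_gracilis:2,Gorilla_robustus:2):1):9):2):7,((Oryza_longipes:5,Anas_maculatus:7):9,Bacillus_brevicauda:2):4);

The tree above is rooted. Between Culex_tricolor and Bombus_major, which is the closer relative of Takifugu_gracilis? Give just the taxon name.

Culex_tricolor

The MRCA of Takifugu_gracilis and Culex_tricolor subtends (Culex_tricolor,(Helarctos_maculatus,(Takifugu_gracilis,Gorilla_robustus))) (4 taxa).
The MRCA of Takifugu_gracilis and Bombus_major subtends (Bombus_major,(Culex_tricolor,(Helarctos_maculatus,(Takifugu_gracilis,Gorilla_robustus)))) (5 taxa).
The first is nested inside the second, so Takifugu_gracilis shares a more recent common ancestor with Culex_tricolor.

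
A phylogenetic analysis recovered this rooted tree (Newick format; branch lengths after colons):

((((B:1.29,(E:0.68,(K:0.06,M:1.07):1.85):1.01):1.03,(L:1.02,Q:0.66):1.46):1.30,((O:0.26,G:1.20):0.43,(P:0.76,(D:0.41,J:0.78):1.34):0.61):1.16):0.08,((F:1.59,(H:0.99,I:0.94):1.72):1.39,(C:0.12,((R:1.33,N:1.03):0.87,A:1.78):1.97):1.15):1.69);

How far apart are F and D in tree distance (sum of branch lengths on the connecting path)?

8.27

The path runs F → … → MRCA → … → D; the MRCA is the root of the tree.
Branch lengths along that path: 1.59 + 1.39 + 1.69 + 0.08 + 1.16 + 0.61 + 1.34 + 0.41 = 8.27.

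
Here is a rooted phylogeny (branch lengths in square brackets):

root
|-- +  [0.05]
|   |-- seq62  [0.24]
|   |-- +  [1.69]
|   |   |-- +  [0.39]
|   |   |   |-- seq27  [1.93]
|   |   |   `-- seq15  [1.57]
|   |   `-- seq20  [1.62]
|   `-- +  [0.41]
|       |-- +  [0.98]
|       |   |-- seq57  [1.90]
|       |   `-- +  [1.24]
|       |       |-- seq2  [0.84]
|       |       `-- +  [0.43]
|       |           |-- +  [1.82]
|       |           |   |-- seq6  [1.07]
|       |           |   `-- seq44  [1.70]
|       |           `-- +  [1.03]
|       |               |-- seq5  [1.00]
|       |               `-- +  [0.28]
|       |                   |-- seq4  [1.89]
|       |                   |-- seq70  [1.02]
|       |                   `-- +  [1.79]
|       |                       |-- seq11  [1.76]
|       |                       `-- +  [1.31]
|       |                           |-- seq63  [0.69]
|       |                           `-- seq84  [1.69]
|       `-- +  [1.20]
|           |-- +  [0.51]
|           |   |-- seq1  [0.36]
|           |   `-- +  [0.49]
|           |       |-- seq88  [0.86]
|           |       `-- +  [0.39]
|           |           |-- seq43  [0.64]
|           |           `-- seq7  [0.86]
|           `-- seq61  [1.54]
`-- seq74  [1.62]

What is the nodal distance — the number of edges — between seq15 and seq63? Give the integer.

12

The MRCA of seq15 and seq63 is the node subtending (seq62,((seq27,seq15),seq20),((seq57,(seq2,((seq6,seq44),(seq5,(seq4,seq70,(seq11,(seq63,seq84))))))),((seq1,(seq88,(seq43,seq7))),seq61))).
From seq15 up to that node: 3 branches. From seq63 up to the same node: 9 branches. Total: 3 + 9 = 12.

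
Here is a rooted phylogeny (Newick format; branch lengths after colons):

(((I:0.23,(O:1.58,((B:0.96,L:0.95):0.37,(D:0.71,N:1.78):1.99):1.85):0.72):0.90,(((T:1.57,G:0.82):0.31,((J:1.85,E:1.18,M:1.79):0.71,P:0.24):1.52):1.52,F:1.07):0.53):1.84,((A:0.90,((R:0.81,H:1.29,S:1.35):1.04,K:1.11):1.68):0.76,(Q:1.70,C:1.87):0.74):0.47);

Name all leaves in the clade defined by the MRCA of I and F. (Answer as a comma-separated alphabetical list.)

Tracing I: it sits inside (I,(O,((B,L),(D,N)))).
Tracing F: it sits inside (((T,G),((J,E,M),P)),F).
The smallest clade enclosing both is ((I,(O,((B,L),(D,N)))),(((T,G),((J,E,M),P)),F)); the answer is its 13 terminal taxa in alphabetical order.

B, D, E, F, G, I, J, L, M, N, O, P, T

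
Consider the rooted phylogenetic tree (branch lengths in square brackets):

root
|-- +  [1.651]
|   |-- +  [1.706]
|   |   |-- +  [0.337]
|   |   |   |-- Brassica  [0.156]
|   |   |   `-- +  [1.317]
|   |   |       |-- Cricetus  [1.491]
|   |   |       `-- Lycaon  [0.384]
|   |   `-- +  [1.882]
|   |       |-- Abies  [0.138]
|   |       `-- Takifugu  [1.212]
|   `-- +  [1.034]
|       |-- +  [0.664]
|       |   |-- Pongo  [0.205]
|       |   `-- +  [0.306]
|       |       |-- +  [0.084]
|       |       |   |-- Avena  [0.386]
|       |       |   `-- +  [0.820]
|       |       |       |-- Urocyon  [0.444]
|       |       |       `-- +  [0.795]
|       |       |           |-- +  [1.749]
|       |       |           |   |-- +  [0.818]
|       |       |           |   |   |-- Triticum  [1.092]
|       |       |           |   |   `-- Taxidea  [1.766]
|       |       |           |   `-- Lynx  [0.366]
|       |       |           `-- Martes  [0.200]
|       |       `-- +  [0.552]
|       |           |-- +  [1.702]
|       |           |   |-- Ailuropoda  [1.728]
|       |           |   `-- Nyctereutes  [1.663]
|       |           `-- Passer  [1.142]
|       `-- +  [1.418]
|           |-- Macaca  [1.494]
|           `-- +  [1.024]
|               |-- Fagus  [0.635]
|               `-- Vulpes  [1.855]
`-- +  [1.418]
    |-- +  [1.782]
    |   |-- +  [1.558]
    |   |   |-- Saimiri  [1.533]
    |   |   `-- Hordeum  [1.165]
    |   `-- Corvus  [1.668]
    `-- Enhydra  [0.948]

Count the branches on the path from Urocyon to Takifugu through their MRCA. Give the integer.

The MRCA of Urocyon and Takifugu is the node subtending (((Brassica,(Cricetus,Lycaon)),(Abies,Takifugu)),((Pongo,((Avena,(Urocyon,(((Triticum,Taxidea),Lynx),Martes))),((Ailuropoda,Nyctereutes),Passer))),(Macaca,(Fagus,Vulpes)))).
From Urocyon up to that node: 6 branches. From Takifugu up to the same node: 3 branches. Total: 6 + 3 = 9.

9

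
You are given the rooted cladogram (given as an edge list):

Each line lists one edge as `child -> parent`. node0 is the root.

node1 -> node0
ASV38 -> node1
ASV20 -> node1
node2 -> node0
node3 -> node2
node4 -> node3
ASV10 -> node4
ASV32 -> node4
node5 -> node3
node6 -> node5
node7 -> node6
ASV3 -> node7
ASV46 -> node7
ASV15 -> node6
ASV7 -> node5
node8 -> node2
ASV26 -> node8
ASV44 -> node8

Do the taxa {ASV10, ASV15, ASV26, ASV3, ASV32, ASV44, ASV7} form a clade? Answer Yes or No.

The MRCA of the listed taxa subtends (((ASV10,ASV32),(((ASV3,ASV46),ASV15),ASV7)),(ASV26,ASV44)).
That clade also contains ASV46, which is not in the proposed group, so the group is not monophyletic.

No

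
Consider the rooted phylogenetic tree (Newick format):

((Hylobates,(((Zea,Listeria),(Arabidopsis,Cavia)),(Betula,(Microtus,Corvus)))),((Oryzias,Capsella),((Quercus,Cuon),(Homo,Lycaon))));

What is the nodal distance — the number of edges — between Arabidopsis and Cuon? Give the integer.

The MRCA of Arabidopsis and Cuon is the root of the tree.
From Arabidopsis up to that node: 5 branches. From Cuon up to the same node: 4 branches. Total: 5 + 4 = 9.

9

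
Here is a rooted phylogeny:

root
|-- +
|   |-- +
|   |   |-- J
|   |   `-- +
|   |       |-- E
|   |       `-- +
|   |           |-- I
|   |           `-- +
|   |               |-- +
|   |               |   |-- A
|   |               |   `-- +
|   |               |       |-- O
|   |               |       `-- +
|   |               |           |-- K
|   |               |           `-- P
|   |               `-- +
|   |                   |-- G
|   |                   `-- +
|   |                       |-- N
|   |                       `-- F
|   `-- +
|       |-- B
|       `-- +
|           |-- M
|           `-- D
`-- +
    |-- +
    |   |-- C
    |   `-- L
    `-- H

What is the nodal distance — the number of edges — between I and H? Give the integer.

The MRCA of I and H is the root of the tree.
From I up to that node: 5 branches. From H up to the same node: 2 branches. Total: 5 + 2 = 7.

7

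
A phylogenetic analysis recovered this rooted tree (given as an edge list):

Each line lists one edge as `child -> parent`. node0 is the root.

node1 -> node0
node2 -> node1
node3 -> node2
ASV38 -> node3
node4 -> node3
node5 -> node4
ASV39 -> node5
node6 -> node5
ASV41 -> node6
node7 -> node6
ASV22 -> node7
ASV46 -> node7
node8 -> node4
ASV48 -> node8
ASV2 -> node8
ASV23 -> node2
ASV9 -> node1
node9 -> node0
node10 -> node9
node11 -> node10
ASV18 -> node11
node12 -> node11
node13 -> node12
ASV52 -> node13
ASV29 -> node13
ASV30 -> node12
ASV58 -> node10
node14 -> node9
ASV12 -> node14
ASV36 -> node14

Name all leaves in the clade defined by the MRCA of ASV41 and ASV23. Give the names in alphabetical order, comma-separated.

Tracing ASV41: it sits inside (ASV41,(ASV22,ASV46)).
Tracing ASV23: it sits inside ((ASV38,((ASV39,(ASV41,(ASV22,ASV46))),(ASV48,ASV2))),ASV23).
The smallest clade enclosing both is ((ASV38,((ASV39,(ASV41,(ASV22,ASV46))),(ASV48,ASV2))),ASV23); the answer is its 8 terminal taxa in alphabetical order.

ASV2, ASV22, ASV23, ASV38, ASV39, ASV41, ASV46, ASV48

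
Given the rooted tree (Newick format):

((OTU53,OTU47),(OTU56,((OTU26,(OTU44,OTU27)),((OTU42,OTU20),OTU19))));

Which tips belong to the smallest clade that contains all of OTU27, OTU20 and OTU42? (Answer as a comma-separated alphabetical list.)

OTU19, OTU20, OTU26, OTU27, OTU42, OTU44

Tracing OTU27: it sits inside (OTU44,OTU27).
Tracing OTU20: it sits inside (OTU42,OTU20).
Tracing OTU42: it sits inside (OTU42,OTU20).
The smallest clade enclosing all 3 is ((OTU26,(OTU44,OTU27)),((OTU42,OTU20),OTU19)); the answer is its 6 terminal taxa in alphabetical order.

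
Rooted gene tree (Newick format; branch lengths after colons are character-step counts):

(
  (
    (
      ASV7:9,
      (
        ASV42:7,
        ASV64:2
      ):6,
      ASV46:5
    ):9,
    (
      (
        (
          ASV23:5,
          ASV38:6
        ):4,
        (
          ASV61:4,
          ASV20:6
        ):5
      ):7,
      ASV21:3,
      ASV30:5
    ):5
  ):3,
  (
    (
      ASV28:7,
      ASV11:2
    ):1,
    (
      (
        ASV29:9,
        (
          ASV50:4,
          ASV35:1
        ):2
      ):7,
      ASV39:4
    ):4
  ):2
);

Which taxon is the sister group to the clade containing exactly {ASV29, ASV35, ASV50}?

The clade containing exactly {ASV29, ASV35, ASV50} attaches to the tree at the node subtending ((ASV29,(ASV50,ASV35)),ASV39).
The other lineage descending from that same node — the sister group — is the single tip ASV39.

ASV39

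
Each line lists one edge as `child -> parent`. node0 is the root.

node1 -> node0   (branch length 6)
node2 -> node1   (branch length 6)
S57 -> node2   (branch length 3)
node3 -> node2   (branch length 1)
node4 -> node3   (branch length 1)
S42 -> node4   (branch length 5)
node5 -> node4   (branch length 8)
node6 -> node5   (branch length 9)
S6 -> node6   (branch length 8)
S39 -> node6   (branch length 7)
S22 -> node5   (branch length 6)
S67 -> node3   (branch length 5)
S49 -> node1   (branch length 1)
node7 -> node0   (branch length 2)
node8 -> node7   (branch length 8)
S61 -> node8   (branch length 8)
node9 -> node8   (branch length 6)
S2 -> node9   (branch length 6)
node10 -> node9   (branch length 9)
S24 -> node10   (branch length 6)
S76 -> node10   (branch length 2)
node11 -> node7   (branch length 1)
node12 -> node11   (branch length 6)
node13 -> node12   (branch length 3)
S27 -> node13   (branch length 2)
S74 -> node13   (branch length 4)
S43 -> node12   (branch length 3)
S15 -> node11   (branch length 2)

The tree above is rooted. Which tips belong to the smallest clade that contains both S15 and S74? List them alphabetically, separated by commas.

Tracing S15: it sits inside (((S27,S74),S43),S15).
Tracing S74: it sits inside (S27,S74).
The smallest clade enclosing both is (((S27,S74),S43),S15); the answer is its 4 terminal taxa in alphabetical order.

S15, S27, S43, S74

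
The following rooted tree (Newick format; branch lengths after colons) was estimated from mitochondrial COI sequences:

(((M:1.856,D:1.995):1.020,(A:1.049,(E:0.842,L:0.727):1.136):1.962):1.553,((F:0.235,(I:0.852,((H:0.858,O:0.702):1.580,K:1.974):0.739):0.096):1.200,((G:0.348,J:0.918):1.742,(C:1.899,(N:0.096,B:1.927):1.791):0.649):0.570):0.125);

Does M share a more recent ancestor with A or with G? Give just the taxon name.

The MRCA of M and A subtends ((M,D),(A,(E,L))) (5 taxa).
The MRCA of M and G is the root, subtending the entire tree (15 taxa).
The first is nested inside the second, so M shares a more recent common ancestor with A.

A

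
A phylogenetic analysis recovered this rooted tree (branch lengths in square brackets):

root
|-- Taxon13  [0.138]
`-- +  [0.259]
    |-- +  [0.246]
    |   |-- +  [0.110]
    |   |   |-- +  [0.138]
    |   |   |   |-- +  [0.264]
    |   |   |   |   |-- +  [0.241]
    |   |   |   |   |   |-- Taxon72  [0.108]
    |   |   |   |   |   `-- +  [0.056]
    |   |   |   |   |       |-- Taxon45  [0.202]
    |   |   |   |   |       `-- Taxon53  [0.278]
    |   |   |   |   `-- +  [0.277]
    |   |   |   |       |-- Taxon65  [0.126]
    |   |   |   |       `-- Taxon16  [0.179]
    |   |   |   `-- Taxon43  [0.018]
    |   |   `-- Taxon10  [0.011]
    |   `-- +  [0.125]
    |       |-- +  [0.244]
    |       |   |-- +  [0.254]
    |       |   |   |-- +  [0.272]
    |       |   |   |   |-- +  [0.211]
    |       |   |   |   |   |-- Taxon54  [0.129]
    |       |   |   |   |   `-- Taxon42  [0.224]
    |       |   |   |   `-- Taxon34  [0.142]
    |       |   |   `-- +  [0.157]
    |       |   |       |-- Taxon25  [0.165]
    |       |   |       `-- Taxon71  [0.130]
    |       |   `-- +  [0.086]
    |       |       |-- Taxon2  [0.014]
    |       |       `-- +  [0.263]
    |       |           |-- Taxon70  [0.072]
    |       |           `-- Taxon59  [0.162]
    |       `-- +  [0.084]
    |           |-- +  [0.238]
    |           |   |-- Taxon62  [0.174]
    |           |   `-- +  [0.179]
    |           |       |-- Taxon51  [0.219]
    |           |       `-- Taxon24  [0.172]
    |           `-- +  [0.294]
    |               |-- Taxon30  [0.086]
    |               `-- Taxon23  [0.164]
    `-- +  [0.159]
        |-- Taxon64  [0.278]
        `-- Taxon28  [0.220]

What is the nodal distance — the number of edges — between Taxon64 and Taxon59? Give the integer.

8

The MRCA of Taxon64 and Taxon59 is the node subtending ((((((Taxon72,(Taxon45,Taxon53)),(Taxon65,Taxon16)),Taxon43),Taxon10),(((((Taxon54,Taxon42),Taxon34),(Taxon25,Taxon71)),(Taxon2,(Taxon70,Taxon59))),((Taxon62,(Taxon51,Taxon24)),(Taxon30,Taxon23)))),(Taxon64,Taxon28)).
From Taxon64 up to that node: 2 branches. From Taxon59 up to the same node: 6 branches. Total: 2 + 6 = 8.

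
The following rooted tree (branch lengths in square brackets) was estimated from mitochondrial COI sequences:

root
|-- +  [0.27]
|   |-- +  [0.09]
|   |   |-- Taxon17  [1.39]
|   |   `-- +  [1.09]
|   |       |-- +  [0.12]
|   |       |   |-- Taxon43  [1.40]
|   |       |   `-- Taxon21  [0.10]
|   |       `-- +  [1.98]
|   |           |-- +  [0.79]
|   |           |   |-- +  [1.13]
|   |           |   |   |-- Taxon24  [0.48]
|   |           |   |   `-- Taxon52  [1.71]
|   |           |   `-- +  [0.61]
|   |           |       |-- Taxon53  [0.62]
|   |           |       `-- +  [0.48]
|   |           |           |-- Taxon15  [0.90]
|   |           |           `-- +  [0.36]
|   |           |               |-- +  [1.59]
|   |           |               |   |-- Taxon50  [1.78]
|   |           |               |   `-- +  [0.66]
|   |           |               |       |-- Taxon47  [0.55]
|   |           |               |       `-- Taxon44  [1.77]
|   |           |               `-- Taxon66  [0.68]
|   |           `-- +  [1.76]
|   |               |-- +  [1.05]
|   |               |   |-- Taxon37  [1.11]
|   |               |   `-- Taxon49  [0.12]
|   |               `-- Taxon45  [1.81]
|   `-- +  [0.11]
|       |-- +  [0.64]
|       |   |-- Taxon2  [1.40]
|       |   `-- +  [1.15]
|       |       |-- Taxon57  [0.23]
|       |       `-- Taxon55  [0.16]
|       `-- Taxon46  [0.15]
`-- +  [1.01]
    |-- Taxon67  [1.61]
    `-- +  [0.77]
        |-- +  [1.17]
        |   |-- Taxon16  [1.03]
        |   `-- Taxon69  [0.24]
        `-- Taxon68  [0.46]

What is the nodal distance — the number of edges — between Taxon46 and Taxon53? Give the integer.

8

The MRCA of Taxon46 and Taxon53 is the node subtending ((Taxon17,((Taxon43,Taxon21),(((Taxon24,Taxon52),(Taxon53,(Taxon15,((Taxon50,(Taxon47,Taxon44)),Taxon66)))),((Taxon37,Taxon49),Taxon45)))),((Taxon2,(Taxon57,Taxon55)),Taxon46)).
From Taxon46 up to that node: 2 branches. From Taxon53 up to the same node: 6 branches. Total: 2 + 6 = 8.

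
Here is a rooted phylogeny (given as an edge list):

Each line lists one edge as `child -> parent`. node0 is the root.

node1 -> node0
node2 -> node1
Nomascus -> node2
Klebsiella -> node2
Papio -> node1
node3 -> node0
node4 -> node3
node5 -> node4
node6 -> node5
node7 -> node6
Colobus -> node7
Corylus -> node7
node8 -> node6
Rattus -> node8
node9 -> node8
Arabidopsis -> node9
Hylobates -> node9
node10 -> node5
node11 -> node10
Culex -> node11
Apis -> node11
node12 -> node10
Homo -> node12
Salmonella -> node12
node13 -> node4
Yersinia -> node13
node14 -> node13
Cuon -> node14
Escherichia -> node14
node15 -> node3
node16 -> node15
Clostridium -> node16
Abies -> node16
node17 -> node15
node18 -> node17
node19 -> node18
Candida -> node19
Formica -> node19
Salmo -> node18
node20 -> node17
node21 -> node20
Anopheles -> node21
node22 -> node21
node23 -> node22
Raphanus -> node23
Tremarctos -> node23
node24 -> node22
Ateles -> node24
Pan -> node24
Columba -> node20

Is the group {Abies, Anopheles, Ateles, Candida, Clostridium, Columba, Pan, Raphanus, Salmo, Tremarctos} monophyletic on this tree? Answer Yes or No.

The MRCA of the listed taxa subtends ((Clostridium,Abies),(((Candida,Formica),Salmo),((Anopheles,((Raphanus,Tremarctos),(Ateles,Pan))),Columba))).
That clade also contains Formica, which is not in the proposed group, so the group is not monophyletic.

No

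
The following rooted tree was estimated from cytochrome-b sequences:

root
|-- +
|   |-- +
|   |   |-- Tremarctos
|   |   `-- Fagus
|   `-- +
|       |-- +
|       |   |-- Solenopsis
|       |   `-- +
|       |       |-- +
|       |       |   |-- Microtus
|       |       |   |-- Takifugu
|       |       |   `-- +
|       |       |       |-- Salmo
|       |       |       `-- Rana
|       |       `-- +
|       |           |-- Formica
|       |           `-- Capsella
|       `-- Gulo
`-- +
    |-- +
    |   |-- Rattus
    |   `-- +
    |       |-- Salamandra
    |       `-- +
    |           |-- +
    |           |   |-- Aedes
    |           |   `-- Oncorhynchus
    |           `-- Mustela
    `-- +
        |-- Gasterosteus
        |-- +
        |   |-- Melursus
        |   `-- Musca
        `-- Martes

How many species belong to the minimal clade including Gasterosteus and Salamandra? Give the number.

The MRCA of Gasterosteus and Salamandra is the node subtending ((Rattus,(Salamandra,((Aedes,Oncorhynchus),Mustela))),(Gasterosteus,(Melursus,Musca),Martes)).
That clade contains 9 terminal taxa: Aedes, Gasterosteus, Martes, Melursus, Musca, Mustela, Oncorhynchus, Rattus, Salamandra.

9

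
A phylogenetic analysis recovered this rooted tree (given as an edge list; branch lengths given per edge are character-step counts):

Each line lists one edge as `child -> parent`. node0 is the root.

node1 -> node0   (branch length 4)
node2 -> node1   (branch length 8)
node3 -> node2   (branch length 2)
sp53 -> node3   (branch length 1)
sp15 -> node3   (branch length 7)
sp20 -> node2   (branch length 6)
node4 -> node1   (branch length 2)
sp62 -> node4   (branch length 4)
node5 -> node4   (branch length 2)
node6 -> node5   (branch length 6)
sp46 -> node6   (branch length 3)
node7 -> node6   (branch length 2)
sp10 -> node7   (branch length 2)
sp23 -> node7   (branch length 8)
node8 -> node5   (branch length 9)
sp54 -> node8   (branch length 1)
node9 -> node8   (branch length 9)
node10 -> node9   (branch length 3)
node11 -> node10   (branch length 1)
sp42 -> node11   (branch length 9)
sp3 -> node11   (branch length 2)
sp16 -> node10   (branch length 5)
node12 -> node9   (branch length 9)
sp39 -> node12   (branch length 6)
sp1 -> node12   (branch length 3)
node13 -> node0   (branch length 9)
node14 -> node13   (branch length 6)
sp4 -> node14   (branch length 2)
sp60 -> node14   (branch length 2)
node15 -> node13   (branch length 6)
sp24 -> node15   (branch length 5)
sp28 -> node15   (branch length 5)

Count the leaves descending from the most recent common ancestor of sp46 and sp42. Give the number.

9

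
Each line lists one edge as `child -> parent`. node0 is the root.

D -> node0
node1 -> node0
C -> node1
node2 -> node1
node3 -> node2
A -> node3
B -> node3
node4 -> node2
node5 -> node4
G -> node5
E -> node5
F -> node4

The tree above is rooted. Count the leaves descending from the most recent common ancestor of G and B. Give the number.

The MRCA of G and B is the node subtending ((A,B),((G,E),F)).
That clade contains 5 terminal taxa: A, B, E, F, G.

5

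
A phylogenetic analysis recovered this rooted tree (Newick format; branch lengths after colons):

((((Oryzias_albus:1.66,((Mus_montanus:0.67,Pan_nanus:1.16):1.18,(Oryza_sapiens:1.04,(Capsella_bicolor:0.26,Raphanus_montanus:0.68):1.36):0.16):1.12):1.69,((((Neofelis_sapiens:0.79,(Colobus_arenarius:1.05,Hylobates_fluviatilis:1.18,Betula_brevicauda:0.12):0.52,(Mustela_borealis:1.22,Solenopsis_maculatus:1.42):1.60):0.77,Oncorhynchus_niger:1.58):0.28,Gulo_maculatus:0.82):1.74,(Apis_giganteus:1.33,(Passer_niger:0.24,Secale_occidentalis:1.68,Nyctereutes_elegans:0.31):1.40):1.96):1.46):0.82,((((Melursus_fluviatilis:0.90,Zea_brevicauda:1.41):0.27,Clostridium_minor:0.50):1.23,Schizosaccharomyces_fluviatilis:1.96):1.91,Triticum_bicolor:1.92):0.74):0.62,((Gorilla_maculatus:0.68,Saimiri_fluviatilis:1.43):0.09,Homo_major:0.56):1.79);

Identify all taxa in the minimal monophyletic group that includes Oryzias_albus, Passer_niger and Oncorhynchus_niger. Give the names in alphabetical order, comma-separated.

Tracing Oryzias_albus: it sits inside (Oryzias_albus,((Mus_montanus,Pan_nanus),(Oryza_sapiens,(Capsella_bicolor,Raphanus_montanus)))).
Tracing Passer_niger: it sits inside (Passer_niger,Secale_occidentalis,Nyctereutes_elegans).
Tracing Oncorhynchus_niger: it sits inside ((Neofelis_sapiens,(Colobus_arenarius,Hylobates_fluviatilis,Betula_brevicauda),(Mustela_borealis,Solenopsis_maculatus)),Oncorhynchus_niger).
The smallest clade enclosing all 3 is ((Oryzias_albus,((Mus_montanus,Pan_nanus),(Oryza_sapiens,(Capsella_bicolor,Raphanus_montanus)))),((((Neofelis_sapiens,(Colobus_arenarius,Hylobates_fluviatilis,Betula_brevicauda),(Mustela_borealis,Solenopsis_maculatus)),Oncorhynchus_niger),Gulo_maculatus),(Apis_giganteus,(Passer_niger,Secale_occidentalis,Nyctereutes_elegans)))); the answer is its 18 terminal taxa in alphabetical order.

Apis_giganteus, Betula_brevicauda, Capsella_bicolor, Colobus_arenarius, Gulo_maculatus, Hylobates_fluviatilis, Mus_montanus, Mustela_borealis, Neofelis_sapiens, Nyctereutes_elegans, Oncorhynchus_niger, Oryza_sapiens, Oryzias_albus, Pan_nanus, Passer_niger, Raphanus_montanus, Secale_occidentalis, Solenopsis_maculatus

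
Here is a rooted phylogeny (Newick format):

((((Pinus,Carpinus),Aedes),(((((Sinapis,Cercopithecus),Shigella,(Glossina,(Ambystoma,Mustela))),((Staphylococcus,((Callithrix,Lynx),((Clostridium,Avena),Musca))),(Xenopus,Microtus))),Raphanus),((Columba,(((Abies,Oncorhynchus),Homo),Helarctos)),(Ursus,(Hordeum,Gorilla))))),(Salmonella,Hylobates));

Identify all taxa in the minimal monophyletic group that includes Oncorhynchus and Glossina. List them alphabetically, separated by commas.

Tracing Oncorhynchus: it sits inside (Abies,Oncorhynchus).
Tracing Glossina: it sits inside (Glossina,(Ambystoma,Mustela)).
The smallest clade enclosing both is (((((Sinapis,Cercopithecus),Shigella,(Glossina,(Ambystoma,Mustela))),((Staphylococcus,((Callithrix,Lynx),((Clostridium,Avena),Musca))),(Xenopus,Microtus))),Raphanus),((Columba,(((Abies,Oncorhynchus),Homo),Helarctos)),(Ursus,(Hordeum,Gorilla)))); the answer is its 23 terminal taxa in alphabetical order.

Abies, Ambystoma, Avena, Callithrix, Cercopithecus, Clostridium, Columba, Glossina, Gorilla, Helarctos, Homo, Hordeum, Lynx, Microtus, Musca, Mustela, Oncorhynchus, Raphanus, Shigella, Sinapis, Staphylococcus, Ursus, Xenopus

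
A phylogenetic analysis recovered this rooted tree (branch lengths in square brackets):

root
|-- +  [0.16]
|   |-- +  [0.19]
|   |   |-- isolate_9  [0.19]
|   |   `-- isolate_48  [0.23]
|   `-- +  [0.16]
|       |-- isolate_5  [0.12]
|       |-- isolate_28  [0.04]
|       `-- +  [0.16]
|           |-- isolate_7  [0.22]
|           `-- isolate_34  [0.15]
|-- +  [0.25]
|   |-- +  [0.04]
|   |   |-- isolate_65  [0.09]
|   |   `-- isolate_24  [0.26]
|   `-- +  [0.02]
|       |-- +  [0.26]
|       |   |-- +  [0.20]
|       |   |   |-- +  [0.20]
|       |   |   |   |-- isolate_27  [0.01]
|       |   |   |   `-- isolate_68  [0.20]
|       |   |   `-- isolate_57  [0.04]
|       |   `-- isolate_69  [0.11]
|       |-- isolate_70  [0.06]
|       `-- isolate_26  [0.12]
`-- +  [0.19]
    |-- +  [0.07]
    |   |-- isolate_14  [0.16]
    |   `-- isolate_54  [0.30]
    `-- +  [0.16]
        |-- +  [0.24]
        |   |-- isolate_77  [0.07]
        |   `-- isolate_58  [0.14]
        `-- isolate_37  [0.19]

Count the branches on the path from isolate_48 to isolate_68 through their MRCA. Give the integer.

9

The MRCA of isolate_48 and isolate_68 is the root of the tree.
From isolate_48 up to that node: 3 branches. From isolate_68 up to the same node: 6 branches. Total: 3 + 6 = 9.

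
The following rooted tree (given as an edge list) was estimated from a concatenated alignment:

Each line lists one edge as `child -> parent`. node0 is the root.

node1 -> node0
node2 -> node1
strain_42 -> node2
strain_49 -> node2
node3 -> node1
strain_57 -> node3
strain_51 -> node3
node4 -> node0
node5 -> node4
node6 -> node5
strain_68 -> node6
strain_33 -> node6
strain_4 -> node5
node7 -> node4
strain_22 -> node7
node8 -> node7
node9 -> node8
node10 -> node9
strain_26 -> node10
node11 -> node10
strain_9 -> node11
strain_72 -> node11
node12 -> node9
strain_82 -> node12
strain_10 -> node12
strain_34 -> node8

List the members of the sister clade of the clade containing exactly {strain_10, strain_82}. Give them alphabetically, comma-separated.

strain_26, strain_72, strain_9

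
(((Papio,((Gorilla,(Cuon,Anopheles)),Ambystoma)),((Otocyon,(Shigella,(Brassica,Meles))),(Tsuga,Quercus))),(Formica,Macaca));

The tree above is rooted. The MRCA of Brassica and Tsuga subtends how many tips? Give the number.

6

The MRCA of Brassica and Tsuga is the node subtending ((Otocyon,(Shigella,(Brassica,Meles))),(Tsuga,Quercus)).
That clade contains 6 terminal taxa: Brassica, Meles, Otocyon, Quercus, Shigella, Tsuga.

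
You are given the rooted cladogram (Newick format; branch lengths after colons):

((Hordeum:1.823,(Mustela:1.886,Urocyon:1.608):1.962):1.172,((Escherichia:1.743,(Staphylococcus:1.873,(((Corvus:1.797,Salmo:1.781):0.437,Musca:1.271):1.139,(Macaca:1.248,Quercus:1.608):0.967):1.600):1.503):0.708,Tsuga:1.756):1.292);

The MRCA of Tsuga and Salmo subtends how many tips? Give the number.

8

The MRCA of Tsuga and Salmo is the node subtending ((Escherichia,(Staphylococcus,(((Corvus,Salmo),Musca),(Macaca,Quercus)))),Tsuga).
That clade contains 8 terminal taxa: Corvus, Escherichia, Macaca, Musca, Quercus, Salmo, Staphylococcus, Tsuga.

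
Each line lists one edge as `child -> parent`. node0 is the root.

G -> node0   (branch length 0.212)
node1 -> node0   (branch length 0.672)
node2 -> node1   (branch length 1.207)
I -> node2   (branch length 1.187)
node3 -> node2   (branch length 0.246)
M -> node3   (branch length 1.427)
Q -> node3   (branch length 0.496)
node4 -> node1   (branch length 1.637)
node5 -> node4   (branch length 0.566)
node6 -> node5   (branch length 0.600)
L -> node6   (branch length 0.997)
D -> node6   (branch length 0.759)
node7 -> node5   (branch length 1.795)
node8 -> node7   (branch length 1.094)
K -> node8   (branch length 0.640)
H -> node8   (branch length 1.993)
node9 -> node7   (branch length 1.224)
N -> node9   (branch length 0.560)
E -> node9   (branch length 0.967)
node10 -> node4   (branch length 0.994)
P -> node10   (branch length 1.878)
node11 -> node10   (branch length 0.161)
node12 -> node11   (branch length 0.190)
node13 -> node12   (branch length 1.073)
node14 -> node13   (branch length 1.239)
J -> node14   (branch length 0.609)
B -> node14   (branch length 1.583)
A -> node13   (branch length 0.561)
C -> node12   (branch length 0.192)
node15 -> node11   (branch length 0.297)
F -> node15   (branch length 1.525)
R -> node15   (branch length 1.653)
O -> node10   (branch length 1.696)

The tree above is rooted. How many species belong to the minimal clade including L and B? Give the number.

14

The MRCA of L and B is the node subtending (((L,D),((K,H),(N,E))),(P,((((J,B),A),C),(F,R)),O)).
That clade contains 14 terminal taxa: A, B, C, D, E, F, H, J, K, L, N, O, P, R.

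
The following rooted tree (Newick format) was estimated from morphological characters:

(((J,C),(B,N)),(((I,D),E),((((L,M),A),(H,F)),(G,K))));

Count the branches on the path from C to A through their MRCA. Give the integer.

The MRCA of C and A is the root of the tree.
From C up to that node: 3 branches. From A up to the same node: 5 branches. Total: 3 + 5 = 8.

8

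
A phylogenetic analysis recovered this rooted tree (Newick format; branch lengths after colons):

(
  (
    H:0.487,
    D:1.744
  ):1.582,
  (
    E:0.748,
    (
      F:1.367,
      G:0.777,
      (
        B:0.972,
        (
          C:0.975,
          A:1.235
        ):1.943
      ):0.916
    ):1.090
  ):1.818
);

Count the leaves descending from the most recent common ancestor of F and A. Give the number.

5

The MRCA of F and A is the node subtending (F,G,(B,(C,A))).
That clade contains 5 terminal taxa: A, B, C, F, G.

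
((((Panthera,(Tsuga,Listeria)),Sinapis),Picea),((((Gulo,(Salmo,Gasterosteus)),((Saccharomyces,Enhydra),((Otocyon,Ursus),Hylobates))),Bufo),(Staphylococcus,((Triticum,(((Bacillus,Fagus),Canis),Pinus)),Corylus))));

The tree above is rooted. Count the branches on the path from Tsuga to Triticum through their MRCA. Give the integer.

10

The MRCA of Tsuga and Triticum is the root of the tree.
From Tsuga up to that node: 5 branches. From Triticum up to the same node: 5 branches. Total: 5 + 5 = 10.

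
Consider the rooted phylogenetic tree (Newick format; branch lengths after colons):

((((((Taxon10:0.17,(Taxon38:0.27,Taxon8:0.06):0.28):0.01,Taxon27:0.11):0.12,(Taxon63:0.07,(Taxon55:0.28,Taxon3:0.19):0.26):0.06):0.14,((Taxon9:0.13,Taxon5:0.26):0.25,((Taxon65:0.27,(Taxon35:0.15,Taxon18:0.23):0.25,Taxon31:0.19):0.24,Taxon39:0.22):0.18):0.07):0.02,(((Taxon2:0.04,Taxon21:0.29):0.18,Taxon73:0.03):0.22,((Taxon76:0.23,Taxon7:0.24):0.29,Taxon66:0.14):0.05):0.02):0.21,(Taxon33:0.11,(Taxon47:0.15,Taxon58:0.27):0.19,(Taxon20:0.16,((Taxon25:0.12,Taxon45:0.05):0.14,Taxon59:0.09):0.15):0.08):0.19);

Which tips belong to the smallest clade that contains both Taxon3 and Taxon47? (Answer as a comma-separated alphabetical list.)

Taxon10, Taxon18, Taxon2, Taxon20, Taxon21, Taxon25, Taxon27, Taxon3, Taxon31, Taxon33, Taxon35, Taxon38, Taxon39, Taxon45, Taxon47, Taxon5, Taxon55, Taxon58, Taxon59, Taxon63, Taxon65, Taxon66, Taxon7, Taxon73, Taxon76, Taxon8, Taxon9

Tracing Taxon3: it sits inside (Taxon55,Taxon3).
Tracing Taxon47: it sits inside (Taxon47,Taxon58).
The smallest clade enclosing both is the whole tree (their MRCA is the root), so the answer is all 27 tips in alphabetical order.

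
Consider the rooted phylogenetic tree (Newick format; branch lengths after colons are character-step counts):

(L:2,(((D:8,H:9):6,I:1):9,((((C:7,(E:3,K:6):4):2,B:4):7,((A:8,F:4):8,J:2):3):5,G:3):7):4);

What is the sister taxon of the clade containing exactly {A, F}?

J

The clade containing exactly {A, F} attaches to the tree at the node subtending ((A,F),J).
The other lineage descending from that same node — the sister group — is the single tip J.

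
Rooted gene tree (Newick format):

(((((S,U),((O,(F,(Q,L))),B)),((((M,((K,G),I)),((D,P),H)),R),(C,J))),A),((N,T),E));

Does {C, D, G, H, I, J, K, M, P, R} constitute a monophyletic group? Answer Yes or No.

Yes

The most recent common ancestor of these taxa subtends ((((M,((K,G),I)),((D,P),H)),R),(C,J)).
That clade has exactly 10 tips — every listed taxon and nothing else — so the group is monophyletic.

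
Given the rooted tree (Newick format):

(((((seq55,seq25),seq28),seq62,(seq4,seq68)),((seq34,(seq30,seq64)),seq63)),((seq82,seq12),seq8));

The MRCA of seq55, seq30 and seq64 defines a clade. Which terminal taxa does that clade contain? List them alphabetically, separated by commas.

seq25, seq28, seq30, seq34, seq4, seq55, seq62, seq63, seq64, seq68

Tracing seq55: it sits inside (seq55,seq25).
Tracing seq30: it sits inside (seq30,seq64).
Tracing seq64: it sits inside (seq30,seq64).
The smallest clade enclosing all 3 is ((((seq55,seq25),seq28),seq62,(seq4,seq68)),((seq34,(seq30,seq64)),seq63)); the answer is its 10 terminal taxa in alphabetical order.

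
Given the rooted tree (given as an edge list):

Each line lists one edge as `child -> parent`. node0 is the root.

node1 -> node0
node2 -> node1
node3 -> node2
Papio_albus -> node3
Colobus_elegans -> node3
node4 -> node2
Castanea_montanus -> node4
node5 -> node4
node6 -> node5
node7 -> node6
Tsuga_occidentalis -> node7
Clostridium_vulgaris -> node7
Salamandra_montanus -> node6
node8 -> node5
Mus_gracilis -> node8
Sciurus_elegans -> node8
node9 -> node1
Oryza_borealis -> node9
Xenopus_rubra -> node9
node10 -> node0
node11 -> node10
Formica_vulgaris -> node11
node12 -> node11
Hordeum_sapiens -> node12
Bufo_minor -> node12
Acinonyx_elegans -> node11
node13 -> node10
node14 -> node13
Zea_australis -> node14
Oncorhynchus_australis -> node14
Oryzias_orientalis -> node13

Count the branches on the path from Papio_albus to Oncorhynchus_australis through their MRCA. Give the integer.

The MRCA of Papio_albus and Oncorhynchus_australis is the root of the tree.
From Papio_albus up to that node: 4 branches. From Oncorhynchus_australis up to the same node: 4 branches. Total: 4 + 4 = 8.

8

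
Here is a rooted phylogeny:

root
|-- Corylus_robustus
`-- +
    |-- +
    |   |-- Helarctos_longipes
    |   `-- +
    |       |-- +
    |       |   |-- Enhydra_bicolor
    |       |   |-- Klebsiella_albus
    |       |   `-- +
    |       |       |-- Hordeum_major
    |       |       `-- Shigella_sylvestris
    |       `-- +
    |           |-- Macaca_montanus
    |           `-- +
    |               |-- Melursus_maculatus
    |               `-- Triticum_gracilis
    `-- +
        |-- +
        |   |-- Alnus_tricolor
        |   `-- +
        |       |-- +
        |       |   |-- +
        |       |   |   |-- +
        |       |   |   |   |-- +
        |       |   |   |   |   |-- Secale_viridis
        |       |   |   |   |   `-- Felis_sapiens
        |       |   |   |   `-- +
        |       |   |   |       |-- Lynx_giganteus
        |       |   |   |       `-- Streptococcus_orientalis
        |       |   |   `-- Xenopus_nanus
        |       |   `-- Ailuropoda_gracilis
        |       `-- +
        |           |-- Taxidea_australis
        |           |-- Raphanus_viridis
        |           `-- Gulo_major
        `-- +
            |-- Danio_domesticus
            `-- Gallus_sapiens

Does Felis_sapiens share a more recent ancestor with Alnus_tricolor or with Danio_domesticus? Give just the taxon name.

Alnus_tricolor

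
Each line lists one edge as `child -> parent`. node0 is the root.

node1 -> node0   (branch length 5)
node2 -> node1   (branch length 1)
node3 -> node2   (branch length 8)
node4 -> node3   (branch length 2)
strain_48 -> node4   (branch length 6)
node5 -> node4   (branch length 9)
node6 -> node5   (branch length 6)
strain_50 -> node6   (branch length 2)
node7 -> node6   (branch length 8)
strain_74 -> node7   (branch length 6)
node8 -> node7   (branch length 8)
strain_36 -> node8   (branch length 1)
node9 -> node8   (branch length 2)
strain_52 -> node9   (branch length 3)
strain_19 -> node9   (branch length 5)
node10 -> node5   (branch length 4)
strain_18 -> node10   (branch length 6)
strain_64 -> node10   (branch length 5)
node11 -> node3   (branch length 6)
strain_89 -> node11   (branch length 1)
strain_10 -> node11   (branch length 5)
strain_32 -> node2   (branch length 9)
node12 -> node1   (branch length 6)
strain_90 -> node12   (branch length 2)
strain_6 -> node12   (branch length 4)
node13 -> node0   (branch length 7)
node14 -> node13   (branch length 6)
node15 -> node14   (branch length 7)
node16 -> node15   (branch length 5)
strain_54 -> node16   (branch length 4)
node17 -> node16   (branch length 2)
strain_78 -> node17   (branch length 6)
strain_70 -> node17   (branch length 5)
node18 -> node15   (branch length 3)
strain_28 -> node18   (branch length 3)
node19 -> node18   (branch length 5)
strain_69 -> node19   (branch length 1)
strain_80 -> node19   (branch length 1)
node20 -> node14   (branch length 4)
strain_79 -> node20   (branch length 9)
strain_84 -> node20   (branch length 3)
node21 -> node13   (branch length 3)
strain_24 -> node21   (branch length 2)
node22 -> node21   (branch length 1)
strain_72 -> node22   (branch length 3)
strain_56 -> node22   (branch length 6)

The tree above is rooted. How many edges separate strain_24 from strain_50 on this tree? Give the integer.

10

The MRCA of strain_24 and strain_50 is the root of the tree.
From strain_24 up to that node: 3 branches. From strain_50 up to the same node: 7 branches. Total: 3 + 7 = 10.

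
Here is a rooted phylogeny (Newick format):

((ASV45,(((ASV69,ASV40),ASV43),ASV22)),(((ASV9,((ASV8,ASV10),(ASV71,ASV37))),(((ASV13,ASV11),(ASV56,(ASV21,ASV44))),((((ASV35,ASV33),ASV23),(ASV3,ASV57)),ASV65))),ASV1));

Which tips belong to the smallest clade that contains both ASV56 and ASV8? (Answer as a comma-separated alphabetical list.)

Tracing ASV56: it sits inside (ASV56,(ASV21,ASV44)).
Tracing ASV8: it sits inside (ASV8,ASV10).
The smallest clade enclosing both is ((ASV9,((ASV8,ASV10),(ASV71,ASV37))),(((ASV13,ASV11),(ASV56,(ASV21,ASV44))),((((ASV35,ASV33),ASV23),(ASV3,ASV57)),ASV65))); the answer is its 16 terminal taxa in alphabetical order.

ASV10, ASV11, ASV13, ASV21, ASV23, ASV3, ASV33, ASV35, ASV37, ASV44, ASV56, ASV57, ASV65, ASV71, ASV8, ASV9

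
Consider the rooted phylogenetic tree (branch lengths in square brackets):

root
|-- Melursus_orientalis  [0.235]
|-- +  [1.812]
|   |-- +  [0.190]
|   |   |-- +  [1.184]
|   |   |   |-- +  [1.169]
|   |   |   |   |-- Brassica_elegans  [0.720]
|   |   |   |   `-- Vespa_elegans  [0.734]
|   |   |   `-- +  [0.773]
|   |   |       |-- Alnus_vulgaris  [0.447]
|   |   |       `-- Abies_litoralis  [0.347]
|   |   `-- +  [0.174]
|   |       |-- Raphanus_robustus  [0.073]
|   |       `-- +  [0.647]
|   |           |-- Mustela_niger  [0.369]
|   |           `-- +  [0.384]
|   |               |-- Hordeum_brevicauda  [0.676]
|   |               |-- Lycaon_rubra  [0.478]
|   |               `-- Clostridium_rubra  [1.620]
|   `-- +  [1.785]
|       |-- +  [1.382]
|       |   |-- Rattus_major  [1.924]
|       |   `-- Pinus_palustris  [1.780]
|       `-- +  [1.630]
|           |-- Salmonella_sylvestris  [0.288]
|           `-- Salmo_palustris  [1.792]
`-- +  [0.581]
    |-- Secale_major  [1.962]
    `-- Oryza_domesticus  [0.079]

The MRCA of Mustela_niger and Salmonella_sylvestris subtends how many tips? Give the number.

The MRCA of Mustela_niger and Salmonella_sylvestris is the node subtending ((((Brassica_elegans,Vespa_elegans),(Alnus_vulgaris,Abies_litoralis)),(Raphanus_robustus,(Mustela_niger,(Hordeum_brevicauda,Lycaon_rubra,Clostridium_rubra)))),((Rattus_major,Pinus_palustris),(Salmonella_sylvestris,Salmo_palustris))).
That clade contains 13 terminal taxa: Abies_litoralis, Alnus_vulgaris, Brassica_elegans, Clostridium_rubra, Hordeum_brevicauda, Lycaon_rubra, Mustela_niger, Pinus_palustris, Raphanus_robustus, Rattus_major, Salmo_palustris, Salmonella_sylvestris, Vespa_elegans.

13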